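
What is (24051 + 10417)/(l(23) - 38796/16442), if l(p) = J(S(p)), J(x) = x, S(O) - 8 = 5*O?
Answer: 283361428/991785 ≈ 285.71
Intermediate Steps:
S(O) = 8 + 5*O
l(p) = 8 + 5*p
(24051 + 10417)/(l(23) - 38796/16442) = (24051 + 10417)/((8 + 5*23) - 38796/16442) = 34468/((8 + 115) - 38796*1/16442) = 34468/(123 - 19398/8221) = 34468/(991785/8221) = 34468*(8221/991785) = 283361428/991785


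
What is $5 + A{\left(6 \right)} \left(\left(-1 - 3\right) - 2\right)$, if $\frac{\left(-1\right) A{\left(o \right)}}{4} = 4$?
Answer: $101$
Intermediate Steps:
$A{\left(o \right)} = -16$ ($A{\left(o \right)} = \left(-4\right) 4 = -16$)
$5 + A{\left(6 \right)} \left(\left(-1 - 3\right) - 2\right) = 5 - 16 \left(\left(-1 - 3\right) - 2\right) = 5 - 16 \left(-4 - 2\right) = 5 - -96 = 5 + 96 = 101$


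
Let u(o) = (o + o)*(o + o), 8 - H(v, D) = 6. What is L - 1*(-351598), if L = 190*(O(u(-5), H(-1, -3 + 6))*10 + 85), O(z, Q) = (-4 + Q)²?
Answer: 375348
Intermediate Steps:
H(v, D) = 2 (H(v, D) = 8 - 1*6 = 8 - 6 = 2)
u(o) = 4*o² (u(o) = (2*o)*(2*o) = 4*o²)
L = 23750 (L = 190*((-4 + 2)²*10 + 85) = 190*((-2)²*10 + 85) = 190*(4*10 + 85) = 190*(40 + 85) = 190*125 = 23750)
L - 1*(-351598) = 23750 - 1*(-351598) = 23750 + 351598 = 375348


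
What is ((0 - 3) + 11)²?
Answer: 64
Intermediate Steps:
((0 - 3) + 11)² = (-3 + 11)² = 8² = 64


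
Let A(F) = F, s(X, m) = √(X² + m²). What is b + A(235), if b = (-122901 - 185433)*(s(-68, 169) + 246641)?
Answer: -76047805859 - 308334*√33185 ≈ -7.6104e+10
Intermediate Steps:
b = -76047806094 - 308334*√33185 (b = (-122901 - 185433)*(√((-68)² + 169²) + 246641) = -308334*(√(4624 + 28561) + 246641) = -308334*(√33185 + 246641) = -308334*(246641 + √33185) = -76047806094 - 308334*√33185 ≈ -7.6104e+10)
b + A(235) = (-76047806094 - 308334*√33185) + 235 = -76047805859 - 308334*√33185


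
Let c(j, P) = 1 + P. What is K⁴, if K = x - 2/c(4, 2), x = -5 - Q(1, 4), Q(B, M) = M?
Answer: 707281/81 ≈ 8731.9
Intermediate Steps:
x = -9 (x = -5 - 1*4 = -5 - 4 = -9)
K = -29/3 (K = -9 - 2/(1 + 2) = -9 - 2/3 = -9 - 2*⅓ = -9 - ⅔ = -29/3 ≈ -9.6667)
K⁴ = (-29/3)⁴ = 707281/81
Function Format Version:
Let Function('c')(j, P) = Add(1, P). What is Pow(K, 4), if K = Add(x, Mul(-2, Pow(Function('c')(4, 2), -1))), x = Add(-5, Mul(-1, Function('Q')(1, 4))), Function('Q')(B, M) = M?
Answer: Rational(707281, 81) ≈ 8731.9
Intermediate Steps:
x = -9 (x = Add(-5, Mul(-1, 4)) = Add(-5, -4) = -9)
K = Rational(-29, 3) (K = Add(-9, Mul(-2, Pow(Add(1, 2), -1))) = Add(-9, Mul(-2, Pow(3, -1))) = Add(-9, Mul(-2, Rational(1, 3))) = Add(-9, Rational(-2, 3)) = Rational(-29, 3) ≈ -9.6667)
Pow(K, 4) = Pow(Rational(-29, 3), 4) = Rational(707281, 81)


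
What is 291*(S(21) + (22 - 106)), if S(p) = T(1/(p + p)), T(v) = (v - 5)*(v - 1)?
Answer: -13541879/588 ≈ -23030.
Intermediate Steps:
T(v) = (-1 + v)*(-5 + v) (T(v) = (-5 + v)*(-1 + v) = (-1 + v)*(-5 + v))
S(p) = 5 - 3/p + 1/(4*p²) (S(p) = 5 + (1/(p + p))² - 6/(p + p) = 5 + (1/(2*p))² - 6*1/(2*p) = 5 + (1/(2*p))² - 3/p = 5 + 1/(4*p²) - 3/p = 5 - 3/p + 1/(4*p²))
291*(S(21) + (22 - 106)) = 291*((5 - 3/21 + (¼)/21²) + (22 - 106)) = 291*((5 - 3*1/21 + (¼)*(1/441)) - 84) = 291*((5 - ⅐ + 1/1764) - 84) = 291*(8569/1764 - 84) = 291*(-139607/1764) = -13541879/588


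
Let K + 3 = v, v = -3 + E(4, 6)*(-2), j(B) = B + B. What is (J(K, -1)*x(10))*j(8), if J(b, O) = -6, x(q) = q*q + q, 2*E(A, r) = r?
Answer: -10560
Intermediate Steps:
E(A, r) = r/2
j(B) = 2*B
x(q) = q + q² (x(q) = q² + q = q + q²)
v = -9 (v = -3 + ((½)*6)*(-2) = -3 + 3*(-2) = -3 - 6 = -9)
K = -12 (K = -3 - 9 = -12)
(J(K, -1)*x(10))*j(8) = (-60*(1 + 10))*(2*8) = -60*11*16 = -6*110*16 = -660*16 = -10560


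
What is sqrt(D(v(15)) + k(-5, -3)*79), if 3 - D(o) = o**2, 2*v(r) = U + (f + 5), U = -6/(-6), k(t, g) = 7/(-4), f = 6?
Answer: I*sqrt(685)/2 ≈ 13.086*I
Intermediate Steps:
k(t, g) = -7/4 (k(t, g) = 7*(-1/4) = -7/4)
U = 1 (U = -6*(-1/6) = 1)
v(r) = 6 (v(r) = (1 + (6 + 5))/2 = (1 + 11)/2 = (1/2)*12 = 6)
D(o) = 3 - o**2
sqrt(D(v(15)) + k(-5, -3)*79) = sqrt((3 - 1*6**2) - 7/4*79) = sqrt((3 - 1*36) - 553/4) = sqrt((3 - 36) - 553/4) = sqrt(-33 - 553/4) = sqrt(-685/4) = I*sqrt(685)/2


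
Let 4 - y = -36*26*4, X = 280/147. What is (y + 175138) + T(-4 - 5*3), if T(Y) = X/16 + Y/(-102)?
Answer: 63862411/357 ≈ 1.7889e+5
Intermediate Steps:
X = 40/21 (X = 280*(1/147) = 40/21 ≈ 1.9048)
y = 3748 (y = 4 - (-36*26)*4 = 4 - (-936)*4 = 4 - 1*(-3744) = 4 + 3744 = 3748)
T(Y) = 5/42 - Y/102 (T(Y) = (40/21)/16 + Y/(-102) = (40/21)*(1/16) + Y*(-1/102) = 5/42 - Y/102)
(y + 175138) + T(-4 - 5*3) = (3748 + 175138) + (5/42 - (-4 - 5*3)/102) = 178886 + (5/42 - (-4 - 15)/102) = 178886 + (5/42 - 1/102*(-19)) = 178886 + (5/42 + 19/102) = 178886 + 109/357 = 63862411/357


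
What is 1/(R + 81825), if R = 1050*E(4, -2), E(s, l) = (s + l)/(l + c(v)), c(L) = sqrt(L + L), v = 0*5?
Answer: 1/80775 ≈ 1.2380e-5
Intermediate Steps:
v = 0
c(L) = sqrt(2)*sqrt(L) (c(L) = sqrt(2*L) = sqrt(2)*sqrt(L))
E(s, l) = (l + s)/l (E(s, l) = (s + l)/(l + sqrt(2)*sqrt(0)) = (l + s)/(l + sqrt(2)*0) = (l + s)/(l + 0) = (l + s)/l)
R = -1050 (R = 1050*((-2 + 4)/(-2)) = 1050*(-1/2*2) = 1050*(-1) = -1050)
1/(R + 81825) = 1/(-1050 + 81825) = 1/80775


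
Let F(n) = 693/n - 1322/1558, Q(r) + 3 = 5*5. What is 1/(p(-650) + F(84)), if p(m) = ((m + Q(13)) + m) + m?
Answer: -3116/5984585 ≈ -0.00052067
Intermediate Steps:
Q(r) = 22 (Q(r) = -3 + 5*5 = -3 + 25 = 22)
F(n) = -661/779 + 693/n (F(n) = 693/n - 1322*1/1558 = 693/n - 661/779 = -661/779 + 693/n)
p(m) = 22 + 3*m (p(m) = ((m + 22) + m) + m = ((22 + m) + m) + m = (22 + 2*m) + m = 22 + 3*m)
1/(p(-650) + F(84)) = 1/((22 + 3*(-650)) + (-661/779 + 693/84)) = 1/((22 - 1950) + (-661/779 + 693*(1/84))) = 1/(-1928 + (-661/779 + 33/4)) = 1/(-1928 + 23063/3116) = 1/(-5984585/3116) = -3116/5984585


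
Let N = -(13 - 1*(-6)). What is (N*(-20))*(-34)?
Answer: -12920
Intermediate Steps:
N = -19 (N = -(13 + 6) = -1*19 = -19)
(N*(-20))*(-34) = -19*(-20)*(-34) = 380*(-34) = -12920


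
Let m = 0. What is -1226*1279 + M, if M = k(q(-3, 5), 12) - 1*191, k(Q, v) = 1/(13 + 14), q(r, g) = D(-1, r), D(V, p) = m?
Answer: -42342614/27 ≈ -1.5682e+6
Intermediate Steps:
D(V, p) = 0
q(r, g) = 0
k(Q, v) = 1/27
M = -5156/27 (M = 1/27 - 1*191 = 1/27 - 191 = -5156/27 ≈ -190.96)
-1226*1279 + M = -1226*1279 - 5156/27 = -1568054 - 5156/27 = -42342614/27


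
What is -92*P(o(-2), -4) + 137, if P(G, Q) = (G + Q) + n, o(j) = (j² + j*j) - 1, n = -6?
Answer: 413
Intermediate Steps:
o(j) = -1 + 2*j² (o(j) = (j² + j²) - 1 = 2*j² - 1 = -1 + 2*j²)
P(G, Q) = -6 + G + Q (P(G, Q) = (G + Q) - 6 = -6 + G + Q)
-92*P(o(-2), -4) + 137 = -92*(-6 + (-1 + 2*(-2)²) - 4) + 137 = -92*(-6 + (-1 + 2*4) - 4) + 137 = -92*(-6 + (-1 + 8) - 4) + 137 = -92*(-6 + 7 - 4) + 137 = -92*(-3) + 137 = 276 + 137 = 413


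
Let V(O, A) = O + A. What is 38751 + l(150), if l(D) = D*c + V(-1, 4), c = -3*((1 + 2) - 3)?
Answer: 38754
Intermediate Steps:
V(O, A) = A + O
c = 0 (c = -3*(3 - 3) = -3*0 = 0)
l(D) = 3 (l(D) = D*0 + (4 - 1) = 0 + 3 = 3)
38751 + l(150) = 38751 + 3 = 38754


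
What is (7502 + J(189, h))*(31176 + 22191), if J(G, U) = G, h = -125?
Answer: 410445597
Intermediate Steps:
(7502 + J(189, h))*(31176 + 22191) = (7502 + 189)*(31176 + 22191) = 7691*53367 = 410445597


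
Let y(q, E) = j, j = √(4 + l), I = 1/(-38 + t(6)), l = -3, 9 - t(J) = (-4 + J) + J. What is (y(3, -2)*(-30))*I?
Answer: 30/37 ≈ 0.81081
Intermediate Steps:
t(J) = 13 - 2*J (t(J) = 9 - ((-4 + J) + J) = 9 - (-4 + 2*J) = 9 + (4 - 2*J) = 13 - 2*J)
I = -1/37 (I = 1/(-38 + (13 - 2*6)) = 1/(-38 + (13 - 12)) = 1/(-38 + 1) = 1/(-37) = -1/37 ≈ -0.027027)
j = 1 (j = √(4 - 3) = √1 = 1)
y(q, E) = 1
(y(3, -2)*(-30))*I = (1*(-30))*(-1/37) = -30*(-1/37) = 30/37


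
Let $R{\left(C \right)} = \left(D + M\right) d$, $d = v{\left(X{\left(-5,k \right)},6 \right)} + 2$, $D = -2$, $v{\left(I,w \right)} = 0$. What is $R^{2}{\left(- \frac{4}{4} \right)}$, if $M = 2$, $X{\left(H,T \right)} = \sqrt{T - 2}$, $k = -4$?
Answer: $0$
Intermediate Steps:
$X{\left(H,T \right)} = \sqrt{-2 + T}$
$d = 2$ ($d = 0 + 2 = 2$)
$R{\left(C \right)} = 0$ ($R{\left(C \right)} = \left(-2 + 2\right) 2 = 0 \cdot 2 = 0$)
$R^{2}{\left(- \frac{4}{4} \right)} = 0^{2} = 0$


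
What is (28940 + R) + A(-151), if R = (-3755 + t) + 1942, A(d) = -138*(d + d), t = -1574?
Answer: 67229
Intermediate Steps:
A(d) = -276*d
R = -3387 (R = (-3755 - 1574) + 1942 = -5329 + 1942 = -3387)
(28940 + R) + A(-151) = (28940 - 3387) - 276*(-151) = 25553 + 41676 = 67229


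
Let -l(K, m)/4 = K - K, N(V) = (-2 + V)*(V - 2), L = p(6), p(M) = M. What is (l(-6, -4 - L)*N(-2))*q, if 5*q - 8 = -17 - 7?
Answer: 0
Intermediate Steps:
q = -16/5 (q = 8/5 + (-17 - 7)/5 = 8/5 + (⅕)*(-24) = 8/5 - 24/5 = -16/5 ≈ -3.2000)
L = 6
N(V) = (-2 + V)² (N(V) = (-2 + V)*(-2 + V) = (-2 + V)²)
l(K, m) = 0 (l(K, m) = -4*(K - K) = -4*0 = 0)
(l(-6, -4 - L)*N(-2))*q = (0*(-2 - 2)²)*(-16/5) = (0*(-4)²)*(-16/5) = (0*16)*(-16/5) = 0*(-16/5) = 0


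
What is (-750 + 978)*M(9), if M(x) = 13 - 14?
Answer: -228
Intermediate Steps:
M(x) = -1
(-750 + 978)*M(9) = (-750 + 978)*(-1) = 228*(-1) = -228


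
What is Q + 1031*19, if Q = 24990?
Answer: 44579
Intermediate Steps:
Q + 1031*19 = 24990 + 1031*19 = 24990 + 19589 = 44579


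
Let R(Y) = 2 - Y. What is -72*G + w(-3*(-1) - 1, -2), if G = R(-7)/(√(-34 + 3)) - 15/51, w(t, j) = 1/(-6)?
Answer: 2143/102 + 648*I*√31/31 ≈ 21.01 + 116.38*I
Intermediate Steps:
w(t, j) = -⅙
G = -5/17 - 9*I*√31/31 (G = (2 - 1*(-7))/(√(-34 + 3)) - 15/51 = (2 + 7)/(√(-31)) - 15*1/51 = 9/((I*√31)) - 5/17 = 9*(-I*√31/31) - 5/17 = -9*I*√31/31 - 5/17 = -5/17 - 9*I*√31/31 ≈ -0.29412 - 1.6164*I)
-72*G + w(-3*(-1) - 1, -2) = -72*(-5/17 - 9*I*√31/31) - ⅙ = (360/17 + 648*I*√31/31) - ⅙ = 2143/102 + 648*I*√31/31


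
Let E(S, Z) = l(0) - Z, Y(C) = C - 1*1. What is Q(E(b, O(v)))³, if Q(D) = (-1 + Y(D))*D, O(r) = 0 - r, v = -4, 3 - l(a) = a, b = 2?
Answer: 27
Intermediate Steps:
l(a) = 3 - a
Y(C) = -1 + C (Y(C) = C - 1 = -1 + C)
O(r) = -r
E(S, Z) = 3 - Z (E(S, Z) = (3 - 1*0) - Z = (3 + 0) - Z = 3 - Z)
Q(D) = D*(-2 + D) (Q(D) = (-1 + (-1 + D))*D = (-2 + D)*D = D*(-2 + D))
Q(E(b, O(v)))³ = ((3 - (-1)*(-4))*(-2 + (3 - (-1)*(-4))))³ = ((3 - 1*4)*(-2 + (3 - 1*4)))³ = ((3 - 4)*(-2 + (3 - 4)))³ = (-(-2 - 1))³ = (-1*(-3))³ = 3³ = 27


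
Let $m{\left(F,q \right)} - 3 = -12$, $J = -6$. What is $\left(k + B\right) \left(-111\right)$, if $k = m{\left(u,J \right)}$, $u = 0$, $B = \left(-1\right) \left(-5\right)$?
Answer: $444$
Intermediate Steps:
$B = 5$
$m{\left(F,q \right)} = -9$ ($m{\left(F,q \right)} = 3 - 12 = -9$)
$k = -9$
$\left(k + B\right) \left(-111\right) = \left(-9 + 5\right) \left(-111\right) = \left(-4\right) \left(-111\right) = 444$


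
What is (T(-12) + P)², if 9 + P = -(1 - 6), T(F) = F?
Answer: 256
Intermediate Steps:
P = -4 (P = -9 - (1 - 6) = -9 - 1*(-5) = -9 + 5 = -4)
(T(-12) + P)² = (-12 - 4)² = (-16)² = 256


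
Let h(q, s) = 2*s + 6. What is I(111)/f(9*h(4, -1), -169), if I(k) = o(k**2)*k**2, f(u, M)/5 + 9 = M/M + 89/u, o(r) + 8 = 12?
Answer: -1774224/995 ≈ -1783.1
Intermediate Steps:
o(r) = 4 (o(r) = -8 + 12 = 4)
h(q, s) = 6 + 2*s
f(u, M) = -40 + 445/u (f(u, M) = -45 + 5*(M/M + 89/u) = -45 + 5*(1 + 89/u) = -45 + (5 + 445/u) = -40 + 445/u)
I(k) = 4*k**2
I(111)/f(9*h(4, -1), -169) = (4*111**2)/(-40 + 445/((9*(6 + 2*(-1))))) = (4*12321)/(-40 + 445/((9*(6 - 2)))) = 49284/(-40 + 445/((9*4))) = 49284/(-40 + 445/36) = 49284/(-995/36) = 49284*(-36/995) = -1774224/995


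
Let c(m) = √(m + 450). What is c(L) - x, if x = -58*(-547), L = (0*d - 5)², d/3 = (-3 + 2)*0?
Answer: -31726 + 5*√19 ≈ -31704.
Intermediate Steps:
d = 0 (d = 3*((-3 + 2)*0) = 3*(-1*0) = 3*0 = 0)
L = 25 (L = (0*0 - 5)² = (0 - 5)² = (-5)² = 25)
c(m) = √(450 + m)
x = 31726
c(L) - x = √(450 + 25) - 1*31726 = √475 - 31726 = 5*√19 - 31726 = -31726 + 5*√19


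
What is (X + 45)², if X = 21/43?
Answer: 3825936/1849 ≈ 2069.2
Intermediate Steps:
X = 21/43 (X = 21*(1/43) = 21/43 ≈ 0.48837)
(X + 45)² = (21/43 + 45)² = (1956/43)² = 3825936/1849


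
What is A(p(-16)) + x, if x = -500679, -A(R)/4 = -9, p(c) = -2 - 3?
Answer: -500643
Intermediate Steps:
p(c) = -5
A(R) = 36 (A(R) = -4*(-9) = 36)
A(p(-16)) + x = 36 - 500679 = -500643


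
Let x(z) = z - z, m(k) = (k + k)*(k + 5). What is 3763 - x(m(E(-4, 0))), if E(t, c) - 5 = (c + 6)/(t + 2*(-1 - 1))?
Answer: 3763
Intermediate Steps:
E(t, c) = 5 + (6 + c)/(-4 + t) (E(t, c) = 5 + (c + 6)/(t + 2*(-1 - 1)) = 5 + (6 + c)/(t + 2*(-2)) = 5 + (6 + c)/(t - 4) = 5 + (6 + c)/(-4 + t))
m(k) = 2*k*(5 + k) (m(k) = (2*k)*(5 + k) = 2*k*(5 + k))
x(z) = 0
3763 - x(m(E(-4, 0))) = 3763 - 1*0 = 3763 + 0 = 3763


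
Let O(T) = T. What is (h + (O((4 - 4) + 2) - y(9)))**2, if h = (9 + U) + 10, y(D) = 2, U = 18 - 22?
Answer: 225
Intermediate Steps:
U = -4
h = 15 (h = (9 - 4) + 10 = 5 + 10 = 15)
(h + (O((4 - 4) + 2) - y(9)))**2 = (15 + (((4 - 4) + 2) - 1*2))**2 = (15 + ((0 + 2) - 2))**2 = (15 + (2 - 2))**2 = (15 + 0)**2 = 15**2 = 225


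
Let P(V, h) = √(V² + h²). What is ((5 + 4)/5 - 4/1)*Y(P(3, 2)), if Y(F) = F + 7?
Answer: -77/5 - 11*√13/5 ≈ -23.332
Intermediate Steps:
Y(F) = 7 + F
((5 + 4)/5 - 4/1)*Y(P(3, 2)) = ((5 + 4)/5 - 4/1)*(7 + √(3² + 2²)) = (9*(⅕) - 4*1)*(7 + √(9 + 4)) = (9/5 - 4)*(7 + √13) = -11*(7 + √13)/5 = -77/5 - 11*√13/5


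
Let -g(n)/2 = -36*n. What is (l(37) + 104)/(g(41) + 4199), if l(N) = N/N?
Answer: 105/7151 ≈ 0.014683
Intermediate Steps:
l(N) = 1
g(n) = 72*n (g(n) = -(-72)*n = 72*n)
(l(37) + 104)/(g(41) + 4199) = (1 + 104)/(72*41 + 4199) = 105/(2952 + 4199) = 105/7151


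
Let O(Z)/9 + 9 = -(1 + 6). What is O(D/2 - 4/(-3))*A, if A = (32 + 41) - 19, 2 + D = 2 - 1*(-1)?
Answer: -7776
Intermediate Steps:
D = 1 (D = -2 + (2 - 1*(-1)) = -2 + (2 + 1) = -2 + 3 = 1)
A = 54 (A = 73 - 19 = 54)
O(Z) = -144 (O(Z) = -81 + 9*(-(1 + 6)) = -81 + 9*(-1*7) = -81 + 9*(-7) = -81 - 63 = -144)
O(D/2 - 4/(-3))*A = -144*54 = -7776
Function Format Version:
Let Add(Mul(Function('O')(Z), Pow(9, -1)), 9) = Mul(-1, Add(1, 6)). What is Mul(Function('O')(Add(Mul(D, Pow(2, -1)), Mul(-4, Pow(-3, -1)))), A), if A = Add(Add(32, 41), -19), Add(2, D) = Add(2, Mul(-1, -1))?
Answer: -7776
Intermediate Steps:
D = 1 (D = Add(-2, Add(2, Mul(-1, -1))) = Add(-2, Add(2, 1)) = Add(-2, 3) = 1)
A = 54 (A = Add(73, -19) = 54)
Function('O')(Z) = -144 (Function('O')(Z) = Add(-81, Mul(9, Mul(-1, Add(1, 6)))) = Add(-81, Mul(9, Mul(-1, 7))) = Add(-81, Mul(9, -7)) = Add(-81, -63) = -144)
Mul(Function('O')(Add(Mul(D, Pow(2, -1)), Mul(-4, Pow(-3, -1)))), A) = Mul(-144, 54) = -7776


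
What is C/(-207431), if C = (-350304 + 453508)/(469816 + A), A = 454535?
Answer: -103204/191739052281 ≈ -5.3825e-7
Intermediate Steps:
C = 103204/924351 (C = (-350304 + 453508)/(469816 + 454535) = 103204/924351 ≈ 0.11165)
C/(-207431) = (103204/924351)/(-207431) = (103204/924351)*(-1/207431) = -103204/191739052281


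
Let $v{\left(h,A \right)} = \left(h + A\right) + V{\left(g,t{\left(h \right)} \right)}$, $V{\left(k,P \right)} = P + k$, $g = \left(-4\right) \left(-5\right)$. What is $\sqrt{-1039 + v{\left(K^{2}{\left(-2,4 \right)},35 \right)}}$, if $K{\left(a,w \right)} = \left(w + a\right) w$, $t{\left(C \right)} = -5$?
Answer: $5 i \sqrt{37} \approx 30.414 i$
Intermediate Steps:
$g = 20$
$K{\left(a,w \right)} = w \left(a + w\right)$ ($K{\left(a,w \right)} = \left(a + w\right) w = w \left(a + w\right)$)
$v{\left(h,A \right)} = 15 + A + h$ ($v{\left(h,A \right)} = \left(h + A\right) + \left(-5 + 20\right) = \left(A + h\right) + 15 = 15 + A + h$)
$\sqrt{-1039 + v{\left(K^{2}{\left(-2,4 \right)},35 \right)}} = \sqrt{-1039 + \left(15 + 35 + \left(4 \left(-2 + 4\right)\right)^{2}\right)} = \sqrt{-1039 + \left(15 + 35 + \left(4 \cdot 2\right)^{2}\right)} = \sqrt{-1039 + \left(15 + 35 + 8^{2}\right)} = \sqrt{-1039 + \left(15 + 35 + 64\right)} = \sqrt{-1039 + 114} = \sqrt{-925} = 5 i \sqrt{37}$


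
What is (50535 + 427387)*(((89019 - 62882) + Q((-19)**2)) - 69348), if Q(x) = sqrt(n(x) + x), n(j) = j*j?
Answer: -20651487542 + 9080518*sqrt(362) ≈ -2.0479e+10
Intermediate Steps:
n(j) = j**2
Q(x) = sqrt(x + x**2) (Q(x) = sqrt(x**2 + x) = sqrt(x + x**2))
(50535 + 427387)*(((89019 - 62882) + Q((-19)**2)) - 69348) = (50535 + 427387)*(((89019 - 62882) + sqrt((-19)**2*(1 + (-19)**2))) - 69348) = 477922*((26137 + sqrt(361*(1 + 361))) - 69348) = 477922*((26137 + sqrt(361*362)) - 69348) = 477922*((26137 + sqrt(130682)) - 69348) = 477922*((26137 + 19*sqrt(362)) - 69348) = 477922*(-43211 + 19*sqrt(362)) = -20651487542 + 9080518*sqrt(362)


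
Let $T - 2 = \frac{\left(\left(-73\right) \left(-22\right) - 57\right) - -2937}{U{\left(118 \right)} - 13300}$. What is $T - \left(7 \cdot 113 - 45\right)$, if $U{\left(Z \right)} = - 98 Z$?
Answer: $- \frac{9251651}{12432} \approx -744.18$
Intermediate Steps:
$T = \frac{22621}{12432}$ ($T = 2 + \frac{\left(\left(-73\right) \left(-22\right) - 57\right) - -2937}{\left(-98\right) 118 - 13300} = 2 + \frac{\left(1606 - 57\right) + \left(-8077 + 11014\right)}{-11564 - 13300} = 2 + \frac{1549 + 2937}{-24864} = 2 + 4486 \left(- \frac{1}{24864}\right) = 2 - \frac{2243}{12432} = \frac{22621}{12432} \approx 1.8196$)
$T - \left(7 \cdot 113 - 45\right) = \frac{22621}{12432} - \left(7 \cdot 113 - 45\right) = \frac{22621}{12432} - \left(791 - 45\right) = \frac{22621}{12432} - 746 = - \frac{9251651}{12432}$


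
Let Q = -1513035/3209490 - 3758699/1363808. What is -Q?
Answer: 156966623231/48634757088 ≈ 3.2275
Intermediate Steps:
Q = -156966623231/48634757088 (Q = -1513035*1/3209490 - 3758699*1/1363808 = -33623/71322 - 3758699/1363808 = -156966623231/48634757088 ≈ -3.2275)
-Q = -1*(-156966623231/48634757088) = 156966623231/48634757088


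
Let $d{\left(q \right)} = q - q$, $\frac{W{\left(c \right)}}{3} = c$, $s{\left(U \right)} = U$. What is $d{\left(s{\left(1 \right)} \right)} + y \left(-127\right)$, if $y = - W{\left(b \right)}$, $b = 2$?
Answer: $762$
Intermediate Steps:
$W{\left(c \right)} = 3 c$
$y = -6$ ($y = - 3 \cdot 2 = \left(-1\right) 6 = -6$)
$d{\left(q \right)} = 0$
$d{\left(s{\left(1 \right)} \right)} + y \left(-127\right) = 0 - -762 = 0 + 762 = 762$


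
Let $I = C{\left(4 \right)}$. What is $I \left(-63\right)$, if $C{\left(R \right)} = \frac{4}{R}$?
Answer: $-63$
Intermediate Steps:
$I = 1$ ($I = \frac{4}{4} = 4 \cdot \frac{1}{4} = 1$)
$I \left(-63\right) = 1 \left(-63\right) = -63$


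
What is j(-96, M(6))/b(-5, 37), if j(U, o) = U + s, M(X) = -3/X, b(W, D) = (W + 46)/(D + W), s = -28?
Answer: -3968/41 ≈ -96.781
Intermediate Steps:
b(W, D) = (46 + W)/(D + W)
j(U, o) = -28 + U (j(U, o) = U - 28 = -28 + U)
j(-96, M(6))/b(-5, 37) = (-28 - 96)/(((46 - 5)/(37 - 5))) = -124/(41/32) = -124/((1/32)*41) = -124/41/32 = -124*32/41 = -3968/41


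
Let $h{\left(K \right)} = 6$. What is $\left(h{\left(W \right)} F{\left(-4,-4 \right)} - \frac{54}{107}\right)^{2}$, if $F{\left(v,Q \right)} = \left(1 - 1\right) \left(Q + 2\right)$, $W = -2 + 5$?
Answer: $\frac{2916}{11449} \approx 0.25469$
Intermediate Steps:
$W = 3$
$F{\left(v,Q \right)} = 0$ ($F{\left(v,Q \right)} = 0 \left(2 + Q\right) = 0$)
$\left(h{\left(W \right)} F{\left(-4,-4 \right)} - \frac{54}{107}\right)^{2} = \left(6 \cdot 0 - \frac{54}{107}\right)^{2} = \left(0 - \frac{54}{107}\right)^{2} = \left(- \frac{54}{107}\right)^{2} = \frac{2916}{11449}$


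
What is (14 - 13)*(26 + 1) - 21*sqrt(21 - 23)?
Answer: 27 - 21*I*sqrt(2) ≈ 27.0 - 29.698*I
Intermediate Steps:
(14 - 13)*(26 + 1) - 21*sqrt(21 - 23) = 1*27 - 21*I*sqrt(2) = 27 - 21*I*sqrt(2)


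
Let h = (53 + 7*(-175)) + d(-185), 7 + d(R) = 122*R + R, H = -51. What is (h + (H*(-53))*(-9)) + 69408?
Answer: 21147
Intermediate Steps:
d(R) = -7 + 123*R (d(R) = -7 + (122*R + R) = -7 + 123*R)
h = -23934 (h = (53 + 7*(-175)) + (-7 + 123*(-185)) = (53 - 1225) + (-7 - 22755) = -1172 - 22762 = -23934)
(h + (H*(-53))*(-9)) + 69408 = (-23934 - 51*(-53)*(-9)) + 69408 = (-23934 + 2703*(-9)) + 69408 = (-23934 - 24327) + 69408 = -48261 + 69408 = 21147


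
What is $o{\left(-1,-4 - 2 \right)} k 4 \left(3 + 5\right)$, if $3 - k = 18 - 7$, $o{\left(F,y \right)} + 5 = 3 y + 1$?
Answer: $5632$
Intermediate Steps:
$o{\left(F,y \right)} = -4 + 3 y$ ($o{\left(F,y \right)} = -5 + \left(3 y + 1\right) = -5 + \left(1 + 3 y\right) = -4 + 3 y$)
$k = -8$ ($k = 3 - \left(18 - 7\right) = 3 - 11 = -8$)
$o{\left(-1,-4 - 2 \right)} k 4 \left(3 + 5\right) = \left(-4 + 3 \left(-4 - 2\right)\right) \left(-8\right) 4 \left(3 + 5\right) = \left(-4 + 3 \left(-4 - 2\right)\right) \left(-8\right) 4 \cdot 8 = \left(-4 + 3 \left(-6\right)\right) \left(-8\right) 32 = \left(-4 - 18\right) \left(-8\right) 32 = \left(-22\right) \left(-8\right) 32 = 176 \cdot 32 = 5632$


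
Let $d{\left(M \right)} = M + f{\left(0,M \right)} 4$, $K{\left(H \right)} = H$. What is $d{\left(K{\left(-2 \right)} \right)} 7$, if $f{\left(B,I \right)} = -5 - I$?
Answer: $-98$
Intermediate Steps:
$d{\left(M \right)} = -20 - 3 M$ ($d{\left(M \right)} = M + \left(-5 - M\right) 4 = M - \left(20 + 4 M\right) = -20 - 3 M$)
$d{\left(K{\left(-2 \right)} \right)} 7 = \left(-20 - -6\right) 7 = \left(-20 + 6\right) 7 = \left(-14\right) 7 = -98$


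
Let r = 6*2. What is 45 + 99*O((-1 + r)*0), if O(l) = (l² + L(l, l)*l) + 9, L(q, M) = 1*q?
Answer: 936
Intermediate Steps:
r = 12
L(q, M) = q
O(l) = 9 + 2*l² (O(l) = (l² + l*l) + 9 = (l² + l²) + 9 = 2*l² + 9 = 9 + 2*l²)
45 + 99*O((-1 + r)*0) = 45 + 99*(9 + 2*((-1 + 12)*0)²) = 45 + 99*(9 + 2*(11*0)²) = 45 + 99*(9 + 2*0²) = 45 + 99*(9 + 2*0) = 45 + 99*(9 + 0) = 45 + 99*9 = 45 + 891 = 936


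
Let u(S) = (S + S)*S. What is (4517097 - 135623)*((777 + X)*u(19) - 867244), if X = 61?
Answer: -1148857534592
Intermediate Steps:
u(S) = 2*S² (u(S) = (2*S)*S = 2*S²)
(4517097 - 135623)*((777 + X)*u(19) - 867244) = (4517097 - 135623)*((777 + 61)*(2*19²) - 867244) = 4381474*(838*(2*361) - 867244) = 4381474*(838*722 - 867244) = 4381474*(605036 - 867244) = 4381474*(-262208) = -1148857534592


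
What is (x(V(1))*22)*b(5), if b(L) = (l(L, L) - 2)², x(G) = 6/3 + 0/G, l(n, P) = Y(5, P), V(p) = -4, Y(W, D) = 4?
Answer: 176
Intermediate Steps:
l(n, P) = 4
x(G) = 2 (x(G) = 6*(⅓) + 0 = 2 + 0 = 2)
b(L) = 4 (b(L) = (4 - 2)² = 2² = 4)
(x(V(1))*22)*b(5) = (2*22)*4 = 44*4 = 176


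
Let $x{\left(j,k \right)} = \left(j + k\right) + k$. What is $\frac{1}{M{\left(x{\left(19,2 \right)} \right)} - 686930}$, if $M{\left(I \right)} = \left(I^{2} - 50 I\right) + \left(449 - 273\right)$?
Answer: $- \frac{1}{687375} \approx -1.4548 \cdot 10^{-6}$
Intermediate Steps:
$x{\left(j,k \right)} = j + 2 k$
$M{\left(I \right)} = 176 + I^{2} - 50 I$ ($M{\left(I \right)} = \left(I^{2} - 50 I\right) + 176 = 176 + I^{2} - 50 I$)
$\frac{1}{M{\left(x{\left(19,2 \right)} \right)} - 686930} = \frac{1}{\left(176 + \left(19 + 2 \cdot 2\right)^{2} - 50 \left(19 + 2 \cdot 2\right)\right) - 686930} = \frac{1}{\left(176 + \left(19 + 4\right)^{2} - 50 \left(19 + 4\right)\right) - 686930} = \frac{1}{\left(176 + 23^{2} - 1150\right) - 686930} = \frac{1}{\left(176 + 529 - 1150\right) - 686930} = \frac{1}{-445 - 686930} = \frac{1}{-687375} = - \frac{1}{687375}$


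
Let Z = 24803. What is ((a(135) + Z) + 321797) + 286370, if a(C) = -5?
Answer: 632965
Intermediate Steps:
((a(135) + Z) + 321797) + 286370 = ((-5 + 24803) + 321797) + 286370 = (24798 + 321797) + 286370 = 346595 + 286370 = 632965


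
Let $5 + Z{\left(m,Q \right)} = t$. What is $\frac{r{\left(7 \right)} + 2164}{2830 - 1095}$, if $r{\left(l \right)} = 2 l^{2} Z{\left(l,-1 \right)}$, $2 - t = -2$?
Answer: $\frac{2066}{1735} \approx 1.1908$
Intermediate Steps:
$t = 4$ ($t = 2 - -2 = 2 + 2 = 4$)
$Z{\left(m,Q \right)} = -1$ ($Z{\left(m,Q \right)} = -5 + 4 = -1$)
$r{\left(l \right)} = - 2 l^{2}$ ($r{\left(l \right)} = 2 l^{2} \left(-1\right) = - 2 l^{2}$)
$\frac{r{\left(7 \right)} + 2164}{2830 - 1095} = \frac{- 2 \cdot 7^{2} + 2164}{2830 - 1095} = \frac{\left(-2\right) 49 + 2164}{1735} = \left(-98 + 2164\right) \frac{1}{1735} = 2066 \cdot \frac{1}{1735} = \frac{2066}{1735}$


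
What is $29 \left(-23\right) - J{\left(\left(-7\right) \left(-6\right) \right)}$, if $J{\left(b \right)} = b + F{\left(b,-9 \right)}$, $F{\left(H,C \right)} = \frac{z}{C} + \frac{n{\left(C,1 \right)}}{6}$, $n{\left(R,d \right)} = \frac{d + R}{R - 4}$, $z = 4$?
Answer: $- \frac{82913}{117} \approx -708.66$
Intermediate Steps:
$n{\left(R,d \right)} = \frac{R + d}{-4 + R}$
$F{\left(H,C \right)} = \frac{4}{C} + \frac{1 + C}{6 \left(-4 + C\right)}$ ($F{\left(H,C \right)} = \frac{4}{C} + \frac{\frac{1}{-4 + C} \left(C + 1\right)}{6} = \frac{4}{C} + \frac{1 + C}{-4 + C} \frac{1}{6} = \frac{4}{C} + \frac{1 + C}{6 \left(-4 + C\right)}$)
$J{\left(b \right)} = - \frac{40}{117} + b$ ($J{\left(b \right)} = b + \frac{-96 + \left(-9\right)^{2} + 25 \left(-9\right)}{6 \left(-9\right) \left(-4 - 9\right)} = b + \frac{1}{6} \left(- \frac{1}{9}\right) \frac{1}{-13} \left(-96 + 81 - 225\right) = b + \frac{1}{6} \left(- \frac{1}{9}\right) \left(- \frac{1}{13}\right) \left(-240\right) = b - \frac{40}{117} = - \frac{40}{117} + b$)
$29 \left(-23\right) - J{\left(\left(-7\right) \left(-6\right) \right)} = 29 \left(-23\right) - \left(- \frac{40}{117} - -42\right) = -667 - \left(- \frac{40}{117} + 42\right) = -667 - \frac{4874}{117} = - \frac{82913}{117}$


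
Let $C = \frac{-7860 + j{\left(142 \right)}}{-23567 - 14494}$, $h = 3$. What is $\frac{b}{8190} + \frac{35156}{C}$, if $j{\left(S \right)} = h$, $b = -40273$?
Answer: $\frac{45096697453}{264810} \approx 1.703 \cdot 10^{5}$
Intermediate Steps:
$j{\left(S \right)} = 3$
$C = \frac{873}{4229}$ ($C = \frac{-7860 + 3}{-23567 - 14494} = - \frac{7857}{-38061} = \left(-7857\right) \left(- \frac{1}{38061}\right) = \frac{873}{4229} \approx 0.20643$)
$\frac{b}{8190} + \frac{35156}{C} = - \frac{40273}{8190} + \frac{35156}{\frac{873}{4229}} = \left(-40273\right) \frac{1}{8190} + 35156 \cdot \frac{4229}{873} = - \frac{40273}{8190} + \frac{148674724}{873} = \frac{45096697453}{264810}$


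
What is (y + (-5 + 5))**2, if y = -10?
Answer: 100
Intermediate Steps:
(y + (-5 + 5))**2 = (-10 + (-5 + 5))**2 = (-10 + 0)**2 = (-10)**2 = 100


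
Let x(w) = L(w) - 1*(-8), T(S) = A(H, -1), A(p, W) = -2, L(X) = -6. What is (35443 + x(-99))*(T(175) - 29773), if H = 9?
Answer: -1055374875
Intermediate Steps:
T(S) = -2
x(w) = 2 (x(w) = -6 - 1*(-8) = -6 + 8 = 2)
(35443 + x(-99))*(T(175) - 29773) = (35443 + 2)*(-2 - 29773) = 35445*(-29775) = -1055374875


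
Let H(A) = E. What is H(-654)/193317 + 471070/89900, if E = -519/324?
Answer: 491754753991/93847670820 ≈ 5.2399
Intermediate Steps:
E = -173/108 (E = -519*1/324 = -173/108 ≈ -1.6019)
H(A) = -173/108
H(-654)/193317 + 471070/89900 = -173/108/193317 + 471070/89900 = -173/108*1/193317 + 471070*(1/89900) = -173/20878236 + 47107/8990 = 491754753991/93847670820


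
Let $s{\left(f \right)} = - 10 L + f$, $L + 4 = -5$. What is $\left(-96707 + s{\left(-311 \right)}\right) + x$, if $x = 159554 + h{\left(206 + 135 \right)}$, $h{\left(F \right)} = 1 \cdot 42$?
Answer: $62668$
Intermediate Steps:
$L = -9$ ($L = -4 - 5 = -9$)
$h{\left(F \right)} = 42$
$s{\left(f \right)} = 90 + f$ ($s{\left(f \right)} = \left(-10\right) \left(-9\right) + f = 90 + f$)
$x = 159596$ ($x = 159554 + 42 = 159596$)
$\left(-96707 + s{\left(-311 \right)}\right) + x = \left(-96707 + \left(90 - 311\right)\right) + 159596 = \left(-96707 - 221\right) + 159596 = -96928 + 159596 = 62668$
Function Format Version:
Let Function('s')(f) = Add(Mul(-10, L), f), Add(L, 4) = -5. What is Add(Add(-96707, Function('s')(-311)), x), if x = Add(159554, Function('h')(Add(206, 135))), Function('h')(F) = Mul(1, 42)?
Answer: 62668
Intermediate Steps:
L = -9 (L = Add(-4, -5) = -9)
Function('h')(F) = 42
Function('s')(f) = Add(90, f) (Function('s')(f) = Add(Mul(-10, -9), f) = Add(90, f))
x = 159596 (x = Add(159554, 42) = 159596)
Add(Add(-96707, Function('s')(-311)), x) = Add(Add(-96707, Add(90, -311)), 159596) = Add(Add(-96707, -221), 159596) = Add(-96928, 159596) = 62668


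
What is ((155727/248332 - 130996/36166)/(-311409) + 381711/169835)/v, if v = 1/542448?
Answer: 8043155662145948303943692/6597190474743092315 ≈ 1.2192e+6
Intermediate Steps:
v = 1/542448 ≈ 1.8435e-6
((155727/248332 - 130996/36166)/(-311409) + 381711/169835)/v = ((155727/248332 - 130996/36166)/(-311409) + 381711/169835)/(1/542448) = ((155727*(1/248332) - 130996*1/36166)*(-1/311409) + 381711*(1/169835))*542448 = ((155727/248332 - 65498/18083)*(-1/311409) + 381711/169835)*542448 = (-13449237995/4490587556*(-1/311409) + 381711/169835)*542448 = (13449237995/1398409380226404 + 381711/169835)*542448 = (533790527086935778069/237498857090751323340)*542448 = 8043155662145948303943692/6597190474743092315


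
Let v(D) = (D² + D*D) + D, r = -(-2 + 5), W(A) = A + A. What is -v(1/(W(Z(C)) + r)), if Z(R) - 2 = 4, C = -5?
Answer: -11/81 ≈ -0.13580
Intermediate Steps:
Z(R) = 6 (Z(R) = 2 + 4 = 6)
W(A) = 2*A
r = -3 (r = -1*3 = -3)
v(D) = D + 2*D² (v(D) = (D² + D²) + D = 2*D² + D = D + 2*D²)
-v(1/(W(Z(C)) + r)) = -(1 + 2/(2*6 - 3))/(2*6 - 3) = -(1 + 2/(12 - 3))/(12 - 3) = -(1 + 2/9)/9 = -11/(9*9) = -1*11/81 = -11/81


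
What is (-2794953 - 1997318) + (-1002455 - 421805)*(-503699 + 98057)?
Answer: 577734882649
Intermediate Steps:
(-2794953 - 1997318) + (-1002455 - 421805)*(-503699 + 98057) = -4792271 - 1424260*(-405642) = -4792271 + 577739674920 = 577734882649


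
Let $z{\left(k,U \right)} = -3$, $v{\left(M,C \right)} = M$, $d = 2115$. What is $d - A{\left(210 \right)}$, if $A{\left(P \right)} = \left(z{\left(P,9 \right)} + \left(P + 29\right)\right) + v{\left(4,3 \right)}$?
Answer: $1875$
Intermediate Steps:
$A{\left(P \right)} = 30 + P$ ($A{\left(P \right)} = \left(-3 + \left(P + 29\right)\right) + 4 = \left(-3 + \left(29 + P\right)\right) + 4 = \left(26 + P\right) + 4 = 30 + P$)
$d - A{\left(210 \right)} = 2115 - \left(30 + 210\right) = 2115 - 240 = 1875$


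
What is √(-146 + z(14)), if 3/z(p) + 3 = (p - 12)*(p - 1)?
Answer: I*√77165/23 ≈ 12.078*I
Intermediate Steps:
z(p) = 3/(-3 + (-1 + p)*(-12 + p)) (z(p) = 3/(-3 + (p - 12)*(p - 1)) = 3/(-3 + (-12 + p)*(-1 + p)) = 3/(-3 + (-1 + p)*(-12 + p)))
√(-146 + z(14)) = √(-146 + 3/(9 + 14² - 13*14)) = √(-146 + 3/(9 + 196 - 182)) = √(-146 + 3/23) = √(-3355/23) = I*√77165/23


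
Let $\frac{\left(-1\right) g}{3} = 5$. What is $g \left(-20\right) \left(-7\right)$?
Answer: $-2100$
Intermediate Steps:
$g = -15$ ($g = \left(-3\right) 5 = -15$)
$g \left(-20\right) \left(-7\right) = \left(-15\right) \left(-20\right) \left(-7\right) = 300 \left(-7\right) = -2100$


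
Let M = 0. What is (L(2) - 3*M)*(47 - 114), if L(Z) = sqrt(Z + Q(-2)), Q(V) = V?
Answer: 0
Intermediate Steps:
L(Z) = sqrt(-2 + Z) (L(Z) = sqrt(Z - 2) = sqrt(-2 + Z))
(L(2) - 3*M)*(47 - 114) = (sqrt(-2 + 2) - 3*0)*(47 - 114) = (sqrt(0) + 0)*(-67) = (0 + 0)*(-67) = 0*(-67) = 0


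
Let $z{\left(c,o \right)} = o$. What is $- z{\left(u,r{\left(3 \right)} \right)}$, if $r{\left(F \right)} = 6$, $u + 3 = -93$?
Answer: $-6$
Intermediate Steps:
$u = -96$ ($u = -3 - 93 = -96$)
$- z{\left(u,r{\left(3 \right)} \right)} = \left(-1\right) 6 = -6$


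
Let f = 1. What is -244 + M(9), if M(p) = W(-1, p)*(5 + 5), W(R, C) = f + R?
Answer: -244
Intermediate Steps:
W(R, C) = 1 + R
M(p) = 0 (M(p) = (1 - 1)*(5 + 5) = 0*10 = 0)
-244 + M(9) = -244 + 0 = -244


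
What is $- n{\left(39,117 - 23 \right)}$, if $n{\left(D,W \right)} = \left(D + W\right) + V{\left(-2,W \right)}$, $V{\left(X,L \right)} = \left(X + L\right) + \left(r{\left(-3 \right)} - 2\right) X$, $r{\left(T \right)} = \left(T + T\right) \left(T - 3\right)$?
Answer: $-157$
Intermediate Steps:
$r{\left(T \right)} = 2 T \left(-3 + T\right)$
$V{\left(X,L \right)} = L + 35 X$ ($V{\left(X,L \right)} = \left(X + L\right) + \left(2 \left(-3\right) \left(-3 - 3\right) - 2\right) X = \left(L + X\right) + \left(2 \left(-3\right) \left(-6\right) - 2\right) X = \left(L + X\right) + \left(36 - 2\right) X = \left(L + X\right) + 34 X = L + 35 X$)
$n{\left(D,W \right)} = -70 + D + 2 W$ ($n{\left(D,W \right)} = \left(D + W\right) + \left(W + 35 \left(-2\right)\right) = \left(D + W\right) + \left(W - 70\right) = \left(D + W\right) + \left(-70 + W\right) = -70 + D + 2 W$)
$- n{\left(39,117 - 23 \right)} = - (-70 + 39 + 2 \left(117 - 23\right)) = - (-70 + 39 + 2 \cdot 94) = - (-70 + 39 + 188) = \left(-1\right) 157 = -157$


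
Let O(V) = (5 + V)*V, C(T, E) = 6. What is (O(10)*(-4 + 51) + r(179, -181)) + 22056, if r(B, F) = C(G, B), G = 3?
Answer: 29112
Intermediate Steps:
r(B, F) = 6
O(V) = V*(5 + V)
(O(10)*(-4 + 51) + r(179, -181)) + 22056 = ((10*(5 + 10))*(-4 + 51) + 6) + 22056 = ((10*15)*47 + 6) + 22056 = (150*47 + 6) + 22056 = (7050 + 6) + 22056 = 7056 + 22056 = 29112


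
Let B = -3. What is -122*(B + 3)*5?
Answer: 0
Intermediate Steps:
-122*(B + 3)*5 = -122*(-3 + 3)*5 = -0*5 = -122*0 = 0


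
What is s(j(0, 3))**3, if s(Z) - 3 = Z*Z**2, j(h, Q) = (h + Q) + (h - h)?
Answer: 27000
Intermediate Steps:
j(h, Q) = Q + h (j(h, Q) = (Q + h) + 0 = Q + h)
s(Z) = 3 + Z**3 (s(Z) = 3 + Z*Z**2 = 3 + Z**3)
s(j(0, 3))**3 = (3 + (3 + 0)**3)**3 = (3 + 3**3)**3 = (3 + 27)**3 = 30**3 = 27000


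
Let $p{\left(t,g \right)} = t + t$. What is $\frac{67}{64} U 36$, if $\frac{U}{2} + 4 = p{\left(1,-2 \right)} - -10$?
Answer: $603$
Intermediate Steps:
$p{\left(t,g \right)} = 2 t$
$U = 16$ ($U = -8 + 2 \left(2 \cdot 1 - -10\right) = -8 + 2 \left(2 + 10\right) = -8 + 2 \cdot 12 = -8 + 24 = 16$)
$\frac{67}{64} U 36 = \frac{67}{64} \cdot 16 \cdot 36 = \frac{67}{4} \cdot 36 = 603$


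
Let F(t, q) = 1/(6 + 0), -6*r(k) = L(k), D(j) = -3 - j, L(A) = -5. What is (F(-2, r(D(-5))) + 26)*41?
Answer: 6437/6 ≈ 1072.8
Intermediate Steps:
r(k) = ⅚ (r(k) = -⅙*(-5) = ⅚)
F(t, q) = ⅙ (F(t, q) = 1/6 = ⅙)
(F(-2, r(D(-5))) + 26)*41 = (⅙ + 26)*41 = (157/6)*41 = 6437/6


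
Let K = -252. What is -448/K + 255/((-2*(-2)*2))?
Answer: 2423/72 ≈ 33.653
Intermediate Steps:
-448/K + 255/((-2*(-2)*2)) = -448/(-252) + 255/((-2*(-2)*2)) = -448*(-1/252) + 255/((4*2)) = 16/9 + 255/8 = 2423/72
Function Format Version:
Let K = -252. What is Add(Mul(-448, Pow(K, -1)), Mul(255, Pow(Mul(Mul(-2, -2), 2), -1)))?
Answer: Rational(2423, 72) ≈ 33.653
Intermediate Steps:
Add(Mul(-448, Pow(K, -1)), Mul(255, Pow(Mul(Mul(-2, -2), 2), -1))) = Add(Mul(-448, Pow(-252, -1)), Mul(255, Pow(Mul(Mul(-2, -2), 2), -1))) = Add(Mul(-448, Rational(-1, 252)), Mul(255, Pow(Mul(4, 2), -1))) = Add(Rational(16, 9), Mul(255, Pow(8, -1))) = Add(Rational(16, 9), Mul(255, Rational(1, 8))) = Add(Rational(16, 9), Rational(255, 8)) = Rational(2423, 72)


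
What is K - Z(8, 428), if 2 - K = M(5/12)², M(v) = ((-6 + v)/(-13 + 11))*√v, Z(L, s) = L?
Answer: -63917/6912 ≈ -9.2473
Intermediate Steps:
M(v) = √v*(3 - v/2) (M(v) = ((-6 + v)/(-2))*√v = ((-6 + v)*(-½))*√v = (3 - v/2)*√v = √v*(3 - v/2))
K = -8621/6912 (K = 2 - (√(5/12)*(6 - 5/12)/2)² = 2 - (√(5*(1/12))*(6 - 5/12)/2)² = 2 - (√(5/12)*(6 - 1*5/12)/2)² = 2 - ((√15/6)*(6 - 5/12)/2)² = 2 - ((½)*(√15/6)*(67/12))² = 2 - (67*√15/144)² = 2 - 1*22445/6912 = 2 - 22445/6912 = -8621/6912 ≈ -1.2473)
K - Z(8, 428) = -8621/6912 - 1*8 = -8621/6912 - 8 = -63917/6912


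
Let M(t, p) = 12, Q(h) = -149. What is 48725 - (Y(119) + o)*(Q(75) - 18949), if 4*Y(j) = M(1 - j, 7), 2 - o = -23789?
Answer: 454466537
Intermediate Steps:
o = 23791 (o = 2 - 1*(-23789) = 2 + 23789 = 23791)
Y(j) = 3 (Y(j) = (¼)*12 = 3)
48725 - (Y(119) + o)*(Q(75) - 18949) = 48725 - (3 + 23791)*(-149 - 18949) = 48725 - 23794*(-19098) = 48725 - 1*(-454417812) = 48725 + 454417812 = 454466537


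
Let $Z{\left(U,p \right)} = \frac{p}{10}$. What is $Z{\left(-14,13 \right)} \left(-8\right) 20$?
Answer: $-208$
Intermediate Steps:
$Z{\left(U,p \right)} = \frac{p}{10}$ ($Z{\left(U,p \right)} = p \frac{1}{10} = \frac{p}{10}$)
$Z{\left(-14,13 \right)} \left(-8\right) 20 = \frac{1}{10} \cdot 13 \left(-8\right) 20 = \frac{13}{10} \left(-8\right) 20 = \left(- \frac{52}{5}\right) 20 = -208$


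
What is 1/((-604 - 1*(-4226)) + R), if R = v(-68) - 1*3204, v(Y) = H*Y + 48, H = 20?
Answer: -1/894 ≈ -0.0011186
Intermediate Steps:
v(Y) = 48 + 20*Y (v(Y) = 20*Y + 48 = 48 + 20*Y)
R = -4516 (R = (48 + 20*(-68)) - 1*3204 = (48 - 1360) - 3204 = -1312 - 3204 = -4516)
1/((-604 - 1*(-4226)) + R) = 1/((-604 - 1*(-4226)) - 4516) = 1/((-604 + 4226) - 4516) = 1/(3622 - 4516) = 1/(-894) = -1/894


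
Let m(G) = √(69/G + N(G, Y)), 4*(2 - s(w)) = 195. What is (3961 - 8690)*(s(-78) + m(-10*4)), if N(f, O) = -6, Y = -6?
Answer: 884323/4 - 4729*I*√3090/20 ≈ 2.2108e+5 - 13144.0*I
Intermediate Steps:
s(w) = -187/4 (s(w) = 2 - ¼*195 = 2 - 195/4 = -187/4)
m(G) = √(-6 + 69/G) (m(G) = √(69/G - 6) = √(-6 + 69/G))
(3961 - 8690)*(s(-78) + m(-10*4)) = (3961 - 8690)*(-187/4 + √(-6 + 69/((-10*4)))) = -4729*(-187/4 + √(-6 + 69/(-40))) = -4729*(-187/4 + √(-6 + 69*(-1/40))) = -4729*(-187/4 + √(-6 - 69/40)) = -4729*(-187/4 + √(-309/40)) = -4729*(-187/4 + I*√3090/20) = 884323/4 - 4729*I*√3090/20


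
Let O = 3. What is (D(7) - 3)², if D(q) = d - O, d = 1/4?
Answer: 529/16 ≈ 33.063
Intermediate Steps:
d = ¼ ≈ 0.25000
D(q) = -11/4 (D(q) = ¼ - 1*3 = ¼ - 3 = -11/4)
(D(7) - 3)² = (-11/4 - 3)² = (-23/4)² = 529/16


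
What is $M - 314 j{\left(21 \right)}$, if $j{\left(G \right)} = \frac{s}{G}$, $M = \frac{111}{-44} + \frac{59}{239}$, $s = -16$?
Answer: $\frac{52329791}{220836} \approx 236.96$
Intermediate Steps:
$M = - \frac{23933}{10516}$ ($M = 111 \left(- \frac{1}{44}\right) + 59 \cdot \frac{1}{239} = - \frac{111}{44} + \frac{59}{239} = - \frac{23933}{10516} \approx -2.2759$)
$j{\left(G \right)} = - \frac{16}{G}$
$M - 314 j{\left(21 \right)} = - \frac{23933}{10516} - 314 \left(- \frac{16}{21}\right) = - \frac{23933}{10516} - 314 \left(\left(-16\right) \frac{1}{21}\right) = - \frac{23933}{10516} - - \frac{5024}{21} = - \frac{23933}{10516} + \frac{5024}{21} = \frac{52329791}{220836}$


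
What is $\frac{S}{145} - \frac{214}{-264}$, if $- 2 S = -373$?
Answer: $\frac{40133}{19140} \approx 2.0968$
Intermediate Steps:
$S = \frac{373}{2}$ ($S = \left(- \frac{1}{2}\right) \left(-373\right) = \frac{373}{2} \approx 186.5$)
$\frac{S}{145} - \frac{214}{-264} = \frac{373}{2 \cdot 145} - \frac{214}{-264} = \frac{373}{2} \cdot \frac{1}{145} - - \frac{107}{132} = \frac{373}{290} + \frac{107}{132} = \frac{40133}{19140}$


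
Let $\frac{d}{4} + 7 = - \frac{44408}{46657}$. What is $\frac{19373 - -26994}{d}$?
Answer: $- \frac{166411163}{114156} \approx -1457.8$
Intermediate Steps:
$d = - \frac{114156}{3589}$ ($d = -28 + 4 \left(- \frac{44408}{46657}\right) = -28 + 4 \left(\left(-44408\right) \frac{1}{46657}\right) = -28 + 4 \left(- \frac{3416}{3589}\right) = -28 - \frac{13664}{3589} = - \frac{114156}{3589} \approx -31.807$)
$\frac{19373 - -26994}{d} = \frac{19373 - -26994}{- \frac{114156}{3589}} = \left(19373 + 26994\right) \left(- \frac{3589}{114156}\right) = 46367 \left(- \frac{3589}{114156}\right) = - \frac{166411163}{114156}$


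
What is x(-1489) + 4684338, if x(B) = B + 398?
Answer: 4683247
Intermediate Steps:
x(B) = 398 + B
x(-1489) + 4684338 = (398 - 1489) + 4684338 = -1091 + 4684338 = 4683247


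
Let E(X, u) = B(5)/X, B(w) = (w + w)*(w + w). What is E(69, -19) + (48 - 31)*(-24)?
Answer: -28052/69 ≈ -406.55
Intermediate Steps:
B(w) = 4*w² (B(w) = (2*w)*(2*w) = 4*w²)
E(X, u) = 100/X (E(X, u) = (4*5²)/X = (4*25)/X = 100/X)
E(69, -19) + (48 - 31)*(-24) = 100/69 + (48 - 31)*(-24) = 100*(1/69) + 17*(-24) = 100/69 - 408 = -28052/69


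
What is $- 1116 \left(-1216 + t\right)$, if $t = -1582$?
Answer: $3122568$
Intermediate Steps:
$- 1116 \left(-1216 + t\right) = - 1116 \left(-1216 - 1582\right) = \left(-1116\right) \left(-2798\right) = 3122568$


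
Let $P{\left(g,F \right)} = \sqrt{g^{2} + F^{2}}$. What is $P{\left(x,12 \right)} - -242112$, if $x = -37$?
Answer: $242112 + \sqrt{1513} \approx 2.4215 \cdot 10^{5}$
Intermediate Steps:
$P{\left(g,F \right)} = \sqrt{F^{2} + g^{2}}$
$P{\left(x,12 \right)} - -242112 = \sqrt{12^{2} + \left(-37\right)^{2}} - -242112 = \sqrt{144 + 1369} + 242112 = \sqrt{1513} + 242112 = 242112 + \sqrt{1513}$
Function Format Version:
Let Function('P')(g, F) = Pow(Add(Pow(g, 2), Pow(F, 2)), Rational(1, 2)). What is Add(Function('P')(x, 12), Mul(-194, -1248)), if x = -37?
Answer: Add(242112, Pow(1513, Rational(1, 2))) ≈ 2.4215e+5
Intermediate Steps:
Function('P')(g, F) = Pow(Add(Pow(F, 2), Pow(g, 2)), Rational(1, 2))
Add(Function('P')(x, 12), Mul(-194, -1248)) = Add(Pow(Add(Pow(12, 2), Pow(-37, 2)), Rational(1, 2)), Mul(-194, -1248)) = Add(Pow(Add(144, 1369), Rational(1, 2)), 242112) = Add(Pow(1513, Rational(1, 2)), 242112) = Add(242112, Pow(1513, Rational(1, 2)))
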